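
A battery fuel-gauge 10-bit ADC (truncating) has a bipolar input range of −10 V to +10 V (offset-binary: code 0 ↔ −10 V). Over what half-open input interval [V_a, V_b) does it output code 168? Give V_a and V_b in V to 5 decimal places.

[-6.71875 V, -6.69922 V)

LSB = 20/2^10 = 19.531 mV.
V_a = V_low + 168·LSB = -6.71875 V; V_b = V_low + 169·LSB = -6.69922 V.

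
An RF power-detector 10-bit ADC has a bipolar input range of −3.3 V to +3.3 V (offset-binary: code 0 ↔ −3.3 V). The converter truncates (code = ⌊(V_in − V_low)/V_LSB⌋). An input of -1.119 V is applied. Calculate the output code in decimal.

LSB = 6.6 V / 1024 = 6.445 mV.
(-1.119 − (−3.3)) / 0.00644531 = 338.385 LSBs.
⌊·⌋(338.385) = 338.

code 338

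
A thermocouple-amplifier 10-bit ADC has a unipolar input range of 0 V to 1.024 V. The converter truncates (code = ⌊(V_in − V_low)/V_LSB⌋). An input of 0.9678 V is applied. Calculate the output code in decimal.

With 1024 levels over 1.024 V, one step is 1.000 mV.
Input sits at 967.800 steps above V_low.
Floor → code 967.

code 967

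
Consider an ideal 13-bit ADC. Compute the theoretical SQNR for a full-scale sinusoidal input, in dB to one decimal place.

80.0 dB

SNR ≈ 6.02·N + 1.76 dB = 6.02·13 + 1.76 = 80.02 dB.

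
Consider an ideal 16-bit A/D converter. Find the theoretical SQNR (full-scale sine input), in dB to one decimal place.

98.1 dB

SNR ≈ 6.02·N + 1.76 dB = 6.02·16 + 1.76 = 98.08 dB.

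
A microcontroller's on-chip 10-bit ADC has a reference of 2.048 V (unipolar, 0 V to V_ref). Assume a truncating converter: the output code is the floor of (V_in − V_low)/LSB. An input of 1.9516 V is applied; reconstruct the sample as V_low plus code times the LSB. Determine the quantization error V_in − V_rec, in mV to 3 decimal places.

LSB = 2.048/2^10 = 2.000 mV.
Scaled input = 975.8000 LSBs, so code = 975.
Reconstructed: 1.95 V.
Difference: 0.0016 V → 1.600 mV.

1.600 mV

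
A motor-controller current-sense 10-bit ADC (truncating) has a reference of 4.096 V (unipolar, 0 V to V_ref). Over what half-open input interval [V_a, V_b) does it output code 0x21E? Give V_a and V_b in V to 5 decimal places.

[2.16800 V, 2.17200 V)

LSB = 4.096/2^10 = 4.000 mV.
Code 0x21E = 542 decimal.
V_a = V_low + 542·LSB = 2.168 V; V_b = V_low + 543·LSB = 2.172 V.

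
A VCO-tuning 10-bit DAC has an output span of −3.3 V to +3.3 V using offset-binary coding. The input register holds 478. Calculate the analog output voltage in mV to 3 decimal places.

LSB = 6.6 V / 2^10 = 6.445 mV.
V_out = (−3.3) + 478 × 0.00644531 V = -0.219141 V.
= -219.141 mV.

-219.141 mV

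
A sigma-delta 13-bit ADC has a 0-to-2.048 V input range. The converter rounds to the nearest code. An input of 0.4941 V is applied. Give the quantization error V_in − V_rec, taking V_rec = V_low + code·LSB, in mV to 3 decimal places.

LSB = 2.048/2^13 = 250.00 µV.
Scaled input = 1976.4000 LSBs, so code = 1976.
Code 1976 maps back to 0 + 1976×0.00025 V = 0.494 V.
Error = 0.4941 − 0.494 = 0.0001 V = 0.100 mV.

0.100 mV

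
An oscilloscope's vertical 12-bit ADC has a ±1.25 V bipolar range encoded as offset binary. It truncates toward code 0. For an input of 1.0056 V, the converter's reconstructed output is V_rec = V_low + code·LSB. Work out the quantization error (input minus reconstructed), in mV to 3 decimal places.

Step size: 2.5 V ÷ 2^12 = 0.610 mV.
(V_in − V_low)/LSB = (1.0056 − (−1.25))/0.000610352 = 3695.5750 → code 3695 (floor).
Reconstructed: 1.005249 V.
Difference: 0.000350977 V → 0.351 mV.

0.351 mV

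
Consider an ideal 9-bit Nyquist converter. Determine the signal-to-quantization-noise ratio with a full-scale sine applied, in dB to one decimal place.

SNR ≈ 6.02·N + 1.76 dB = 6.02·9 + 1.76 = 55.94 dB.

55.9 dB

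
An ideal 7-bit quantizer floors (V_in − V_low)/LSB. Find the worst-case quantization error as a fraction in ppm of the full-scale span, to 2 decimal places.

Truncating → worst-case error = 1 LSB = V_FS/2^7, so 1e+06/128 = 7812.5 ppm of full scale.

7812.50 ppm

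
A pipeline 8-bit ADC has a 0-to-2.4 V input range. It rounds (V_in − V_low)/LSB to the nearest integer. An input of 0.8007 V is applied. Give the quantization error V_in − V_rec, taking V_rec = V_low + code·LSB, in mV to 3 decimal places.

One LSB is 2.4 V / 256 = 9.375 mV.
(V_in − V_low)/LSB = (0.8007 − 0)/0.009375 = 85.4080 → code 85 (round).
V_rec = 0 + 85·0.009375 = 0.796875 V.
Difference: 0.003825 V → 3.825 mV.

3.825 mV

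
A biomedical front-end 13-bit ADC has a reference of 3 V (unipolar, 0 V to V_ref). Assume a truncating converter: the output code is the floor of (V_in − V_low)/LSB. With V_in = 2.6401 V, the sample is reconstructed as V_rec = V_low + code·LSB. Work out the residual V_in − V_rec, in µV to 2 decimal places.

85.35 µV

Step size: 3 V ÷ 2^13 = 366.21 µV.
(2.6401 − 0)/0.000366211 = 7209.2331; ⌊·⌋ gives code 7209.
V_rec = 0 + 7209·0.000366211 = 2.6400146 V.
Difference: 8.53516e-05 V → 85.35 µV.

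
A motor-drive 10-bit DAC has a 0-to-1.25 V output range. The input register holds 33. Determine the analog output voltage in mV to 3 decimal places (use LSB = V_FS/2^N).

LSB = 1.25 V / 2^10 = 1.221 mV.
V_out = 0 + 33 × 0.0012207 V = 0.0402832 V.
= 40.283 mV.

40.283 mV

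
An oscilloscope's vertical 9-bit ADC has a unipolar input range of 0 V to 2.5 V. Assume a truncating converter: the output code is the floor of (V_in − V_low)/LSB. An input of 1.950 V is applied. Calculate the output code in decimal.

Full-scale span = 2.5 V; LSB = 2.5/2^9 = 4.883 mV.
Input sits at 399.360 steps above V_low.
Floor → code 399.

code 399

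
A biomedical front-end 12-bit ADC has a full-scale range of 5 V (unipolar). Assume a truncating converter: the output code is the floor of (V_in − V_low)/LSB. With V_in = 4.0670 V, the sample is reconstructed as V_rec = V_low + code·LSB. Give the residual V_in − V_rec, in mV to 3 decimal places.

0.838 mV

LSB = 5/2^12 = 1.221 mV.
(V_in − V_low)/LSB = (4.0670 − 0)/0.0012207 = 3331.6864 → code 3331 (floor).
Reconstructed: 4.0661621 V.
Error = 4.0670 − 4.0661621 = 0.000837891 V = 0.838 mV.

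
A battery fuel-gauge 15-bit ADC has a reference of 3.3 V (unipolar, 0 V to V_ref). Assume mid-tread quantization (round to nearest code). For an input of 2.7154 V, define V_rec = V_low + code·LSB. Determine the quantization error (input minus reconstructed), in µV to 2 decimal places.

One LSB is 3.3 V / 32768 = 100.71 µV.
(2.7154 − 0)/0.000100708 = 26963.0992; round gives code 26963.
V_rec = 0 + 26963·0.000100708 = 2.71539 V.
Error = 2.7154 − 2.71539 = 9.98535e-06 V = 9.99 µV.

9.99 µV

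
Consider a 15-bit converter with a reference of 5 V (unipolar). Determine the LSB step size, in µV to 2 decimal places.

152.59 µV

Full-scale span = 5 V.
LSB = 5 / 2^15 = 5 / 32768 = 0.000152588 V = 152.59 µV.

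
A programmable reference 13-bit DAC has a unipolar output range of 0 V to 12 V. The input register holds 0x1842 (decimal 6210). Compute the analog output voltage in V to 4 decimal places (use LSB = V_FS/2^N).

LSB = 12 V / 2^13 = 1.465 mV.
Code 0x1842 = 6210 decimal.
V_out = 0 + 6210 × 0.00146484 V = 9.09668 V.

9.0967 V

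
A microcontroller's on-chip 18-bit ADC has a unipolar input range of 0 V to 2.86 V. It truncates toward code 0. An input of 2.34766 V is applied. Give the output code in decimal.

code 215183

With 262144 levels over 2.86 V, one step is 10.91 µV.
(V_in − V_low)/LSB = (2.34766 − 0) / 1.091e-05 = 215183.561.
⌊·⌋(215183.561) = 215183.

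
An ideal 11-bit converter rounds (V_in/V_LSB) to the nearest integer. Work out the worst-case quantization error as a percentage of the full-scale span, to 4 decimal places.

0.0244 %

Rounding → worst-case error = ½ LSB = V_FS/2^12, so 100/4096 = 0.0244141 % of full scale.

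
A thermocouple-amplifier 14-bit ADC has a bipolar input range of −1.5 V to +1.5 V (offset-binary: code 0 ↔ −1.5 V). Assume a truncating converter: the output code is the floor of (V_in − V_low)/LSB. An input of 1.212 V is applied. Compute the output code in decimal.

code 14811

LSB = 3 V / 16384 = 183.11 µV.
(1.212 − (−1.5)) / 0.000183105 = 14811.136 LSBs.
Floor → code 14811.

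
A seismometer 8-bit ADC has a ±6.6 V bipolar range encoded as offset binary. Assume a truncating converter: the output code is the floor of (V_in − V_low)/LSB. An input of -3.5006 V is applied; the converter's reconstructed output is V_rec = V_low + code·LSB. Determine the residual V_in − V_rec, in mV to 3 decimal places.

5.650 mV

Step size: 13.2 V ÷ 2^8 = 51.562 mV.
(V_in − V_low)/LSB = (-3.5006 − (−6.6))/0.0515625 = 60.1096 → code 60 (floor).
Code 60 maps back to (−6.6) + 60×0.0515625 V = -3.50625 V.
Error = -3.5006 − (−3.50625) = 0.00565 V = 5.650 mV.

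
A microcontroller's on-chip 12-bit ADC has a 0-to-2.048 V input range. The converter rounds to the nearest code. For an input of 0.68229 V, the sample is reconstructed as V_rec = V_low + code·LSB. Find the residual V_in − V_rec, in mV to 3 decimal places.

Step size: 2.048 V ÷ 2^12 = 0.500 mV.
(V_in − V_low)/LSB = (0.68229 − 0)/0.0005 = 1364.5800 → code 1365 (round).
Code 1365 maps back to 0 + 1365×0.0005 V = 0.6825 V.
Difference: -0.00021 V → -0.210 mV.

-0.210 mV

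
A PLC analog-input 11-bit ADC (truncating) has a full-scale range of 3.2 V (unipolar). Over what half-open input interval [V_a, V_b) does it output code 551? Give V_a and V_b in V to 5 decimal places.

[0.86094 V, 0.86250 V)

LSB = 3.2/2^11 = 1.562 mV.
V_a = V_low + 551·LSB = 0.860938 V; V_b = V_low + 552·LSB = 0.8625 V.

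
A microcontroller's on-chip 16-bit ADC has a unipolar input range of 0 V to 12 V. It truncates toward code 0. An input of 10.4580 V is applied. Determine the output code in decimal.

With 65536 levels over 12 V, one step is 183.11 µV.
(10.4580 − 0) / 0.000183105 = 57114.624 LSBs.
Floor → code 57114.

code 57114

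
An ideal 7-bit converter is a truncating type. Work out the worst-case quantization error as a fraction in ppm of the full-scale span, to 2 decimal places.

7812.50 ppm

Truncating → worst-case error = 1 LSB = V_FS/2^7, so 1e+06/128 = 7812.5 ppm of full scale.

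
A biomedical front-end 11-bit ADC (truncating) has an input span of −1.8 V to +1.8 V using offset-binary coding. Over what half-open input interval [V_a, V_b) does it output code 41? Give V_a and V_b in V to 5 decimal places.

LSB = 3.6/2^11 = 1.758 mV.
V_a = V_low + 41·LSB = -1.72793 V; V_b = V_low + 42·LSB = -1.72617 V.

[-1.72793 V, -1.72617 V)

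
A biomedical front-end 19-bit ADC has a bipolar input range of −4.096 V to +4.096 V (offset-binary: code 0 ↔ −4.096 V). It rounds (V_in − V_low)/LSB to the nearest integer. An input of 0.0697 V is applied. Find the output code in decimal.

code 266605

LSB = 8.192 V / 524288 = 15.62 µV.
Input sits at 266604.800 steps above V_low.
round(266604.800) = 266605.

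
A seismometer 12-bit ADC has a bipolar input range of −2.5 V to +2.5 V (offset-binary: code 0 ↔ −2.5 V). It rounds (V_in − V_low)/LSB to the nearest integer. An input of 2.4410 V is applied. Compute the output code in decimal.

Full-scale span = 5 V; LSB = 5/2^12 = 1.221 mV.
(2.4410 − (−2.5)) / 0.0012207 = 4047.667 LSBs.
round(4047.667) = 4048.

code 4048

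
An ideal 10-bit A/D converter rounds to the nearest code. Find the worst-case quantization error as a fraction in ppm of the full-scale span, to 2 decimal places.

Rounding → worst-case error = ½ LSB = V_FS/2^11, so 1e+06/2048 = 488.281 ppm of full scale.

488.28 ppm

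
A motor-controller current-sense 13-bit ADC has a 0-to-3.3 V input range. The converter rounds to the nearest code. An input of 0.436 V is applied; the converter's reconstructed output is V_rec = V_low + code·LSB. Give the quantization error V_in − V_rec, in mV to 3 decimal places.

0.136 mV

LSB = 3.3/2^13 = 402.83 µV.
(0.436 − 0)/0.000402832 = 1082.3370; round gives code 1082.
Reconstructed: 0.43586426 V.
V_in − V_rec = 0.000135742 V = 0.136 mV.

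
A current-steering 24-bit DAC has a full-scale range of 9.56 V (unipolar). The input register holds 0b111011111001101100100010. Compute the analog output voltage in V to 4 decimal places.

8.9478 V

LSB = 9.56 V / 2^24 = 0.57 µV.
Code 0b111011111001101100100010 = 15702818 decimal.
V_out = 0 + 15702818 × 5.6982e-07 V = 8.94779 V.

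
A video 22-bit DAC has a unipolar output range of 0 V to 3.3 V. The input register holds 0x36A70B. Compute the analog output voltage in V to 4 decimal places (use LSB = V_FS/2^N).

LSB = 3.3 V / 2^22 = 0.79 µV.
Code 0x36A70B = 3581707 decimal.
V_out = 0 + 3581707 × 7.86781e-07 V = 2.81802 V.

2.8180 V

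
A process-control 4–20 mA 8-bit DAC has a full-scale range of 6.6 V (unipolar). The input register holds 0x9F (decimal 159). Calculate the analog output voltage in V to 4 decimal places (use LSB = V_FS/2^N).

LSB = 6.6 V / 2^8 = 25.781 mV.
Code 0x9F = 159 decimal.
V_out = 0 + 159 × 0.0257812 V = 4.09922 V.

4.0992 V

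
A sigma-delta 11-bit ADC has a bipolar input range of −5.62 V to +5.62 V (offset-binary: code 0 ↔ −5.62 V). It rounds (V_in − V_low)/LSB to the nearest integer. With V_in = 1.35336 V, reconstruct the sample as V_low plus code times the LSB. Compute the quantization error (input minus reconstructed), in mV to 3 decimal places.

Step size: 11.24 V ÷ 2^11 = 5.488 mV.
(1.35336 − (−5.62))/0.00548828 = 1270.5909; round gives code 1271.
Reconstructed: 1.3556055 V.
V_in − V_rec = -0.00224547 V = -2.245 mV.

-2.245 mV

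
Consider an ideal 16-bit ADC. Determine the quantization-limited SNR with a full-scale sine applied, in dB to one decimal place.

SNR ≈ 6.02·N + 1.76 dB = 6.02·16 + 1.76 = 98.08 dB.

98.1 dB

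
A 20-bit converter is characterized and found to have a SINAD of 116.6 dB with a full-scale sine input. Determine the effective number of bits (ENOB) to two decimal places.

19.08 bits

ENOB = (SINAD − 1.76) / 6.02 = (116.6 − 1.76)/6.02 = 19.076.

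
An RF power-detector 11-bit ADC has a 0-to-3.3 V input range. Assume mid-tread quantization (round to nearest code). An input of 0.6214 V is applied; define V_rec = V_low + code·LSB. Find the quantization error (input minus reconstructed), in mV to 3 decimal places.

-0.573 mV

One LSB is 3.3 V / 2048 = 1.611 mV.
Scaled input = 385.6446 LSBs, so code = 386.
Code 386 maps back to 0 + 386×0.00161133 V = 0.62197266 V.
V_in − V_rec = -0.000572656 V = -0.573 mV.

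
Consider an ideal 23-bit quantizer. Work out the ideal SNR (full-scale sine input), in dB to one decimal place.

SNR ≈ 6.02·N + 1.76 dB = 6.02·23 + 1.76 = 140.22 dB.

140.2 dB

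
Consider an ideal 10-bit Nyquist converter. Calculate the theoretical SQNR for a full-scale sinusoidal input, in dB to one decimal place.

SNR ≈ 6.02·N + 1.76 dB = 6.02·10 + 1.76 = 61.96 dB.

62.0 dB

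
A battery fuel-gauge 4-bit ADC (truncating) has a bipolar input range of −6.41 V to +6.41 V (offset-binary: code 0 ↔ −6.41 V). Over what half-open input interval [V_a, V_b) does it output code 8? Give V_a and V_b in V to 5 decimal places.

LSB = 12.82/2^4 = 0.8013 V.
V_a = V_low + 8·LSB = 0 V; V_b = V_low + 9·LSB = 0.80125 V.

[0.00000 V, 0.80125 V)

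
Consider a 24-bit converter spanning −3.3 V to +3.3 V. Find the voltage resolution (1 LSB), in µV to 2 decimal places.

0.39 µV

Full-scale span = 6.6 V.
LSB = 6.6 / 2^24 = 6.6 / 16777216 = 3.93391e-07 V = 0.39 µV.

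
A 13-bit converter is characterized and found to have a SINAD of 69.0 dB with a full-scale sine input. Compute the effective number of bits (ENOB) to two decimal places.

ENOB = (SINAD − 1.76) / 6.02 = (69.0 − 1.76)/6.02 = 11.169.

11.17 bits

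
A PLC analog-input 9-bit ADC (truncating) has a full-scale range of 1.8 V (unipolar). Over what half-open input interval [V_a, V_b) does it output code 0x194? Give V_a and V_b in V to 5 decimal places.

LSB = 1.8/2^9 = 3.516 mV.
Code 0x194 = 404 decimal.
V_a = V_low + 404·LSB = 1.42031 V; V_b = V_low + 405·LSB = 1.42383 V.

[1.42031 V, 1.42383 V)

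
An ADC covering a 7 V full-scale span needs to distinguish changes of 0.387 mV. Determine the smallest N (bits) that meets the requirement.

15 bits

Number of steps required ≥ 7 V / 0.387 mV = 18087.86.
Need 2^N ≥ 18087.86; 2^14 = 16384, 2^15 = 32768.
Minimum N = 15.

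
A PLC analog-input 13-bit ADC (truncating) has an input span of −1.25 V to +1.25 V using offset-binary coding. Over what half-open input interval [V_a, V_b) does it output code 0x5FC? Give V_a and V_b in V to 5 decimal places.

[-0.78247 V, -0.78217 V)

LSB = 2.5/2^13 = 305.18 µV.
Code 0x5FC = 1532 decimal.
V_a = V_low + 1532·LSB = -0.782471 V; V_b = V_low + 1533·LSB = -0.782166 V.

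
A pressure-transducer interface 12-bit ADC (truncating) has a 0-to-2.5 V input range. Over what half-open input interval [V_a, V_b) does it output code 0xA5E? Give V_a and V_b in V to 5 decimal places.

[1.61987 V, 1.62048 V)

LSB = 2.5/2^12 = 0.610 mV.
Code 0xA5E = 2654 decimal.
V_a = V_low + 2654·LSB = 1.61987 V; V_b = V_low + 2655·LSB = 1.62048 V.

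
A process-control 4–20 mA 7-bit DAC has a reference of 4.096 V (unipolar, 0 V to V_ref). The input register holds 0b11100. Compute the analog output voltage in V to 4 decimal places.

LSB = 4.096 V / 2^7 = 32.000 mV.
Code 0b11100 = 28 decimal.
V_out = 0 + 28 × 0.032 V = 0.896 V.

0.8960 V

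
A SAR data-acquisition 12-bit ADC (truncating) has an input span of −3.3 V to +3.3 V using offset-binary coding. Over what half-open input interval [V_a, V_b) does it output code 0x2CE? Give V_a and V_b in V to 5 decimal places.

LSB = 6.6/2^12 = 1.611 mV.
Code 0x2CE = 718 decimal.
V_a = V_low + 718·LSB = -2.14307 V; V_b = V_low + 719·LSB = -2.14146 V.

[-2.14307 V, -2.14146 V)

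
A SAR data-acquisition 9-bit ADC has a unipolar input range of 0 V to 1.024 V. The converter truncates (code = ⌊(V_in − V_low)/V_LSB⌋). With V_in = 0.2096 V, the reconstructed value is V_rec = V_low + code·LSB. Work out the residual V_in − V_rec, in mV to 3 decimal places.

1.600 mV

One LSB is 1.024 V / 512 = 2.000 mV.
(V_in − V_low)/LSB = (0.2096 − 0)/0.002 = 104.8000 → code 104 (floor).
V_rec = 0 + 104·0.002 = 0.208 V.
Error = 0.2096 − 0.208 = 0.0016 V = 1.600 mV.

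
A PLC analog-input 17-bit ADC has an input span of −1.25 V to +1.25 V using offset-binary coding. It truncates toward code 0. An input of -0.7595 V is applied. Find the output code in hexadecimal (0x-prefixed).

With 131072 levels over 2.5 V, one step is 19.07 µV.
(V_in − V_low)/LSB = (-0.7595 − (−1.25)) / 1.90735e-05 = 25716.326.
So the output code is 25716.
In hexadecimal (0x-prefixed): 0x6474.

code 0x6474 (decimal 25716)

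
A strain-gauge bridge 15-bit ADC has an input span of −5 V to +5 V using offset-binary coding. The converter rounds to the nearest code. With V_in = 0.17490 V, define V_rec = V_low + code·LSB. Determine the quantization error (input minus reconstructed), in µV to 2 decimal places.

LSB = 10/2^15 = 305.18 µV.
Scaled input = 16957.1123 LSBs, so code = 16957.
Code 16957 maps back to (−5) + 16957×0.000305176 V = 0.17486572 V.
Error = 0.17490 − 0.17486572 = 3.42773e-05 V = 34.28 µV.

34.28 µV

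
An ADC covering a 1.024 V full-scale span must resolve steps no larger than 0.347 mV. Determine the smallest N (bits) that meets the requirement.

Number of steps required ≥ 1.024 V / 0.347 mV = 2951.01.
Need 2^N ≥ 2951.01; 2^11 = 2048, 2^12 = 4096.
Minimum N = 12.

12 bits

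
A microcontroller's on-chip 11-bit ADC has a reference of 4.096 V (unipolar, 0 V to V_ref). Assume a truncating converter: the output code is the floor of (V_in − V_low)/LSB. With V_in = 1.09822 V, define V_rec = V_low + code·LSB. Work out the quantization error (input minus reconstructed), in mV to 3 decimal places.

0.220 mV

Step size: 4.096 V ÷ 2^11 = 2.000 mV.
Scaled input = 549.1100 LSBs, so code = 549.
Reconstructed: 1.098 V.
V_in − V_rec = 0.00022 V = 0.220 mV.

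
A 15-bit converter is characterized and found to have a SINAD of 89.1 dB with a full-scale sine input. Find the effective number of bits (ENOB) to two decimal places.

14.51 bits

ENOB = (SINAD − 1.76) / 6.02 = (89.1 − 1.76)/6.02 = 14.508.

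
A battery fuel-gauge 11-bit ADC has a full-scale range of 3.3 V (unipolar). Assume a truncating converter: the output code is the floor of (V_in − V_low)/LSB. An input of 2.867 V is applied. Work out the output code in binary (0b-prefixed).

With 2048 levels over 3.3 V, one step is 1.611 mV.
(V_in − V_low)/LSB = (2.867 − 0) / 0.00161133 = 1779.278.
Floor → code 1779.
In binary (0b-prefixed): 0b11011110011.

code 0b11011110011 (decimal 1779)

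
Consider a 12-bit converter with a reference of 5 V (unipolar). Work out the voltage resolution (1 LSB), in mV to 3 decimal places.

Full-scale span = 5 V.
LSB = 5 / 2^12 = 5 / 4096 = 0.0012207 V = 1.221 mV.

1.221 mV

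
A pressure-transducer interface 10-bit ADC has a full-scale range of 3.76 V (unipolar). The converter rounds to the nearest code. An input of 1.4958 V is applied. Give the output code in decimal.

With 1024 levels over 3.76 V, one step is 3.672 mV.
(V_in − V_low)/LSB = (1.4958 − 0) / 0.00367187 = 407.367.
Round → code 407.

code 407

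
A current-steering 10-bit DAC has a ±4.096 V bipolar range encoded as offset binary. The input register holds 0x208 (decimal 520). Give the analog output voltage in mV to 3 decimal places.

LSB = 8.192 V / 2^10 = 8.000 mV.
Code 0x208 = 520 decimal.
V_out = (−4.096) + 520 × 0.008 V = 0.064 V.
= 64.000 mV.

64.000 mV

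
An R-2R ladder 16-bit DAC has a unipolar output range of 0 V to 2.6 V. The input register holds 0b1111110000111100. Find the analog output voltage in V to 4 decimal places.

LSB = 2.6 V / 2^16 = 39.67 µV.
Code 0b1111110000111100 = 64572 decimal.
V_out = 0 + 64572 × 3.96729e-05 V = 2.56176 V.

2.5618 V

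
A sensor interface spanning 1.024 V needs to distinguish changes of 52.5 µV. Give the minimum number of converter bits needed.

15 bits

Number of steps required ≥ 1.024 V / 52.5 µV = 19504.76.
Need 2^N ≥ 19504.76; 2^14 = 16384, 2^15 = 32768.
Minimum N = 15.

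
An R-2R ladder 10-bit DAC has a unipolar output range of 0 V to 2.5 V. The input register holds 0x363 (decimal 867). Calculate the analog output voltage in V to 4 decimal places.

2.1167 V

LSB = 2.5 V / 2^10 = 2.441 mV.
Code 0x363 = 867 decimal.
V_out = 0 + 867 × 0.00244141 V = 2.1167 V.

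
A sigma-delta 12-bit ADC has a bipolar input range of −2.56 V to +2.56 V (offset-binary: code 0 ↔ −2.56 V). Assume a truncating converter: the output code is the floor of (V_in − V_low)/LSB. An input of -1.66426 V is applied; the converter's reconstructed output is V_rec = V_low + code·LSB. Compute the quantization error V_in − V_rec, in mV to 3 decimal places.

0.740 mV

LSB = 5.12/2^12 = 1.250 mV.
(V_in − V_low)/LSB = (-1.66426 − (−2.56))/0.00125 = 716.5920 → code 716 (floor).
Reconstructed: -1.665 V.
Error = -1.66426 − (−1.665) = 0.00074 V = 0.740 mV.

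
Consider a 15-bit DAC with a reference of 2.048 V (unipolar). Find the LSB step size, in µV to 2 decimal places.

Full-scale span = 2.048 V.
LSB = 2.048 / 2^15 = 2.048 / 32768 = 6.25e-05 V = 62.50 µV.

62.50 µV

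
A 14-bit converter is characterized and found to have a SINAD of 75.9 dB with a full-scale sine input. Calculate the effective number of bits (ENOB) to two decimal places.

ENOB = (SINAD − 1.76) / 6.02 = (75.9 − 1.76)/6.02 = 12.316.

12.32 bits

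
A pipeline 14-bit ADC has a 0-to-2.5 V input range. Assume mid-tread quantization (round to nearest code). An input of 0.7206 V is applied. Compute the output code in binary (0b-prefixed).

With 16384 levels over 2.5 V, one step is 152.59 µV.
Input sits at 4722.524 steps above V_low.
Round → code 4723.
In binary (0b-prefixed): 0b1001001110011.

code 0b1001001110011 (decimal 4723)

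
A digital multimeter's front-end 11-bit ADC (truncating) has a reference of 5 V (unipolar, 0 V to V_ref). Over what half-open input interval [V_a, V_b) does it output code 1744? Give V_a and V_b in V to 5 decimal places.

[4.25781 V, 4.26025 V)

LSB = 5/2^11 = 2.441 mV.
V_a = V_low + 1744·LSB = 4.25781 V; V_b = V_low + 1745·LSB = 4.26025 V.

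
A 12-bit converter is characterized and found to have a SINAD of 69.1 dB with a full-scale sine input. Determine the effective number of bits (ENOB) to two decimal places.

ENOB = (SINAD − 1.76) / 6.02 = (69.1 − 1.76)/6.02 = 11.186.

11.19 bits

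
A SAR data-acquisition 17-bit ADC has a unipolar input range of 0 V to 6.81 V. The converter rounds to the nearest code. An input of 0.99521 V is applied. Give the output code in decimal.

LSB = 6.81 V / 131072 = 51.96 µV.
(V_in − V_low)/LSB = (0.99521 − 0) / 5.19562e-05 = 19154.797.
Round → code 19155.

code 19155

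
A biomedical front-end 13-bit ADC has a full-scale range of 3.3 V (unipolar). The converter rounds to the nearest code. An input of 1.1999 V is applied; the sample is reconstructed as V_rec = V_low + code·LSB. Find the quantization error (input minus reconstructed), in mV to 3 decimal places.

One LSB is 3.3 V / 8192 = 402.83 µV.
(V_in − V_low)/LSB = (1.1999 − 0)/0.000402832 = 2978.6608 → code 2979 (round).
Code 2979 maps back to 0 + 2979×0.000402832 V = 1.2000366 V.
Error = 1.1999 − 1.2000366 = -0.000136621 V = -0.137 mV.

-0.137 mV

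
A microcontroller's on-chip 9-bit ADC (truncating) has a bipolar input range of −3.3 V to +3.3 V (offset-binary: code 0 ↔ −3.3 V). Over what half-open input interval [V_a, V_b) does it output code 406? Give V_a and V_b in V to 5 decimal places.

LSB = 6.6/2^9 = 12.891 mV.
V_a = V_low + 406·LSB = 1.93359 V; V_b = V_low + 407·LSB = 1.94648 V.

[1.93359 V, 1.94648 V)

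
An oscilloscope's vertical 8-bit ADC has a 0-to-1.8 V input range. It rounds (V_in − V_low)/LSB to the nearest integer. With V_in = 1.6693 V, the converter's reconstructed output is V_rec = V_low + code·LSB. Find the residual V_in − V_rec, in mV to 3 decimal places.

2.894 mV

LSB = 1.8/2^8 = 7.031 mV.
(V_in − V_low)/LSB = (1.6693 − 0)/0.00703125 = 237.4116 → code 237 (round).
V_rec = 0 + 237·0.00703125 = 1.6664063 V.
Difference: 0.00289375 V → 2.894 mV.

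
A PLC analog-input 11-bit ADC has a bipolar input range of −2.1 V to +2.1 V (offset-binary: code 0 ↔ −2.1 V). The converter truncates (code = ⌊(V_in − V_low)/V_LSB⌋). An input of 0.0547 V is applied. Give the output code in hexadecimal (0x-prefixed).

code 0x41A (decimal 1050)

LSB = 4.2 V / 2048 = 2.051 mV.
(V_in − V_low)/LSB = (0.0547 − (−2.1)) / 0.00205078 = 1050.673.
Floor → code 1050.
In hexadecimal (0x-prefixed): 0x41A.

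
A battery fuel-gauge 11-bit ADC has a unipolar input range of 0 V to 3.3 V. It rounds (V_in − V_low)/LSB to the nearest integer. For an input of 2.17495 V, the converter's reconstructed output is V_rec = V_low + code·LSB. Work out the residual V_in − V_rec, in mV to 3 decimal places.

-0.343 mV

One LSB is 3.3 V / 2048 = 1.611 mV.
Scaled input = 1349.7872 LSBs, so code = 1350.
V_rec = 0 + 1350·0.00161133 = 2.175293 V.
Error = 2.17495 − 2.175293 = -0.000342969 V = -0.343 mV.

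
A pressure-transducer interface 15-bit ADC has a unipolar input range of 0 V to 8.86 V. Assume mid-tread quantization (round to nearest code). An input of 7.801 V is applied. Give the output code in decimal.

LSB = 8.86 V / 32768 = 270.39 µV.
(V_in − V_low)/LSB = (7.801 − 0) / 0.000270386 = 28851.373.
Round → code 28851.

code 28851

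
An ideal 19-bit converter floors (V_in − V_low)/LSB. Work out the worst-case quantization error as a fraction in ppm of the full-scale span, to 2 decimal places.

1.91 ppm

Truncating → worst-case error = 1 LSB = V_FS/2^19, so 1e+06/524288 = 1.90735 ppm of full scale.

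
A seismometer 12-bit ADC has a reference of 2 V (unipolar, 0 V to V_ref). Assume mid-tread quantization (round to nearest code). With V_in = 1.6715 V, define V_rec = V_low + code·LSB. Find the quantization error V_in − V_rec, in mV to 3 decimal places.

0.113 mV

LSB = 2/2^12 = 488.28 µV.
(V_in − V_low)/LSB = (1.6715 − 0)/0.000488281 = 3423.2320 → code 3423 (round).
Code 3423 maps back to 0 + 3423×0.000488281 V = 1.6713867 V.
Error = 1.6715 − 1.6713867 = 0.000113281 V = 0.113 mV.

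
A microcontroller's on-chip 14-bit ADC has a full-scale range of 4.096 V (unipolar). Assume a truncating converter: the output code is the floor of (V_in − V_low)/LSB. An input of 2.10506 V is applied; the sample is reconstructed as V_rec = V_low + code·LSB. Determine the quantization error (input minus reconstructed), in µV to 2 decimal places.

LSB = 4.096/2^14 = 250.00 µV.
Scaled input = 8420.2400 LSBs, so code = 8420.
V_rec = 0 + 8420·0.00025 = 2.105 V.
V_in − V_rec = 6e-05 V = 60.00 µV.

60.00 µV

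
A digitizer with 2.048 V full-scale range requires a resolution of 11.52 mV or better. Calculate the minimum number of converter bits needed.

Number of steps required ≥ 2.048 V / 11.52 mV = 177.78.
Need 2^N ≥ 177.78; 2^7 = 128, 2^8 = 256.
Minimum N = 8.

8 bits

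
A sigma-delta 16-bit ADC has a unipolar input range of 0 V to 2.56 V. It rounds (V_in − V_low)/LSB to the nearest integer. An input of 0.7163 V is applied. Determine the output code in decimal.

code 18337

LSB = 2.56 V / 65536 = 39.06 µV.
Input sits at 18337.280 steps above V_low.
So the output code is 18337.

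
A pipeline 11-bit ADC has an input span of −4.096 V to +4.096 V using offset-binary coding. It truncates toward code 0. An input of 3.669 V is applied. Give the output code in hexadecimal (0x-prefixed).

code 0x795 (decimal 1941)

LSB = 8.192 V / 2048 = 4.000 mV.
(3.669 − (−4.096)) / 0.004 = 1941.250 LSBs.
Floor → code 1941.
In hexadecimal (0x-prefixed): 0x795.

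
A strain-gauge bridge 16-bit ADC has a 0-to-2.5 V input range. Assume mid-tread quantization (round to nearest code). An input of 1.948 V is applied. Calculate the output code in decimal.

LSB = 2.5 V / 65536 = 38.15 µV.
Input sits at 51065.651 steps above V_low.
Round → code 51066.

code 51066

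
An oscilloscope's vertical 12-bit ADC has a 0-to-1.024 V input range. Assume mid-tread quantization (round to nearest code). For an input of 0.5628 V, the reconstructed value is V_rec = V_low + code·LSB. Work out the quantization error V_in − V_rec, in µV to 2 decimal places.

50.00 µV

Step size: 1.024 V ÷ 2^12 = 250.00 µV.
Scaled input = 2251.2000 LSBs, so code = 2251.
V_rec = 0 + 2251·0.00025 = 0.56275 V.
Error = 0.5628 − 0.56275 = 5e-05 V = 50.00 µV.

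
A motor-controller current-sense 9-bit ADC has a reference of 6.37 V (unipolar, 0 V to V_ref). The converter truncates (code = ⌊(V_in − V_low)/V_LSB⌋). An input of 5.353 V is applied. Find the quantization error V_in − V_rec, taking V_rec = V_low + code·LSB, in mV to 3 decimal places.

Step size: 6.37 V ÷ 2^9 = 12.441 mV.
(5.353 − 0)/0.0124414 = 430.2568; ⌊·⌋ gives code 430.
Code 430 maps back to 0 + 430×0.0124414 V = 5.3498047 V.
Error = 5.353 − 5.3498047 = 0.00319531 V = 3.195 mV.

3.195 mV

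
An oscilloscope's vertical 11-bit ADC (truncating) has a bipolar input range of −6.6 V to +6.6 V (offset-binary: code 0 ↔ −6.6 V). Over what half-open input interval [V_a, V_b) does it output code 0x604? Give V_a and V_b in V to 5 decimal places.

LSB = 13.2/2^11 = 6.445 mV.
Code 0x604 = 1540 decimal.
V_a = V_low + 1540·LSB = 3.32578 V; V_b = V_low + 1541·LSB = 3.33223 V.

[3.32578 V, 3.33223 V)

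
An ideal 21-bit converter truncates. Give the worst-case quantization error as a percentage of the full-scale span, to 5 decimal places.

Truncating → worst-case error = 1 LSB = V_FS/2^21, so 100/2097152 = 4.76837e-05 % of full scale.

0.00005 %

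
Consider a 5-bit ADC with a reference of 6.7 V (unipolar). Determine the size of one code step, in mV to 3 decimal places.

Full-scale span = 6.7 V.
LSB = 6.7 / 2^5 = 6.7 / 32 = 0.209375 V = 209.375 mV.

209.375 mV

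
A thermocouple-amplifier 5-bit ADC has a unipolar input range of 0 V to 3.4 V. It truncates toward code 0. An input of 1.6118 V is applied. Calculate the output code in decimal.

With 32 levels over 3.4 V, one step is 106.250 mV.
(1.6118 − 0) / 0.10625 = 15.170 LSBs.
⌊·⌋(15.170) = 15.

code 15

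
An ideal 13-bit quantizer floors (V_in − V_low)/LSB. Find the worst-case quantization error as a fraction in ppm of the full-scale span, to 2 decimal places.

122.07 ppm

Truncating → worst-case error = 1 LSB = V_FS/2^13, so 1e+06/8192 = 122.07 ppm of full scale.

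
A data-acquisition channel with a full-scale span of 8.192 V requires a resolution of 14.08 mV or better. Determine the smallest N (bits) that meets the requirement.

Number of steps required ≥ 8.192 V / 14.08 mV = 581.82.
Need 2^N ≥ 581.82; 2^9 = 512, 2^10 = 1024.
Minimum N = 10.

10 bits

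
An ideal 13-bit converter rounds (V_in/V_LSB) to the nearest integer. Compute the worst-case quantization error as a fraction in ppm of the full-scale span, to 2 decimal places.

Rounding → worst-case error = ½ LSB = V_FS/2^14, so 1e+06/16384 = 61.0352 ppm of full scale.

61.04 ppm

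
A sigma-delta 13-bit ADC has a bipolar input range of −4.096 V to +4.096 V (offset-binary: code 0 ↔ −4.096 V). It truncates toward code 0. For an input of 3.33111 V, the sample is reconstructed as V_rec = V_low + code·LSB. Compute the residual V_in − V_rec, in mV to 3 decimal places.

0.110 mV

LSB = 8.192/2^13 = 1.000 mV.
Scaled input = 7427.1100 LSBs, so code = 7427.
V_rec = (−4.096) + 7427·0.001 = 3.331 V.
Error = 3.33111 − 3.331 = 0.00011 V = 0.110 mV.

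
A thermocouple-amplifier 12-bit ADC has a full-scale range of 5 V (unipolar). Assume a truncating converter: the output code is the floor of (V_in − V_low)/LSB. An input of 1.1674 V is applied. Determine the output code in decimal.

LSB = 5 V / 4096 = 1.221 mV.
Input sits at 956.334 steps above V_low.
⌊·⌋(956.334) = 956.

code 956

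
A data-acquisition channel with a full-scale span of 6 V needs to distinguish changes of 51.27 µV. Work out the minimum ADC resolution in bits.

Number of steps required ≥ 6 V / 51.27 µV = 117027.50.
Need 2^N ≥ 117027.50; 2^16 = 65536, 2^17 = 131072.
Minimum N = 17.

17 bits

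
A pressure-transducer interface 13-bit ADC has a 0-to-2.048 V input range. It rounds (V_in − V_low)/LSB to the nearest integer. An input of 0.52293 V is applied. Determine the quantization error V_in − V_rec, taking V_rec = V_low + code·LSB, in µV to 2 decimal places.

-70.00 µV

One LSB is 2.048 V / 8192 = 250.00 µV.
(V_in − V_low)/LSB = (0.52293 − 0)/0.00025 = 2091.7200 → code 2092 (round).
V_rec = 0 + 2092·0.00025 = 0.523 V.
V_in − V_rec = -7e-05 V = -70.00 µV.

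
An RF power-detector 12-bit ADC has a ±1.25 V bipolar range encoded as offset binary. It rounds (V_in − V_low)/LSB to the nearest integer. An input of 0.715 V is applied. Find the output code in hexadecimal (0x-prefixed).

code 0xC93 (decimal 3219)

LSB = 2.5 V / 4096 = 0.610 mV.
(V_in − V_low)/LSB = (0.715 − (−1.25)) / 0.000610352 = 3219.456.
Round → code 3219.
In hexadecimal (0x-prefixed): 0xC93.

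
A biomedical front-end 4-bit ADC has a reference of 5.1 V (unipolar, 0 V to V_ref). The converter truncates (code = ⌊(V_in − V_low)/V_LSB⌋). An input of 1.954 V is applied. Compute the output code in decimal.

code 6

LSB = 5.1 V / 16 = 318.750 mV.
(1.954 − 0) / 0.31875 = 6.130 LSBs.
⌊·⌋(6.130) = 6.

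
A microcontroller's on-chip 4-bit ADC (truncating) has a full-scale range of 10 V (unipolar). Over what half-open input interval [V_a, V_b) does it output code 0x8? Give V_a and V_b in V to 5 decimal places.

LSB = 10/2^4 = 0.6250 V.
Code 0x8 = 8 decimal.
V_a = V_low + 8·LSB = 5 V; V_b = V_low + 9·LSB = 5.625 V.

[5.00000 V, 5.62500 V)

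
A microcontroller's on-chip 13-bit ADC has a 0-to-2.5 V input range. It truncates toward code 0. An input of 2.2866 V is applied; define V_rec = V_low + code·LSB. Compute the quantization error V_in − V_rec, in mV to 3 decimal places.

Step size: 2.5 V ÷ 2^13 = 305.18 µV.
(2.2866 − 0)/0.000305176 = 7492.7309; ⌊·⌋ gives code 7492.
V_rec = 0 + 7492·0.000305176 = 2.286377 V.
Error = 2.2866 − 2.286377 = 0.000223047 V = 0.223 mV.

0.223 mV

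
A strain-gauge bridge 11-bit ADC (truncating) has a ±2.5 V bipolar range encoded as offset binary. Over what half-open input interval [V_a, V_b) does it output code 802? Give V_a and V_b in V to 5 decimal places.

[-0.54199 V, -0.53955 V)

LSB = 5/2^11 = 2.441 mV.
V_a = V_low + 802·LSB = -0.541992 V; V_b = V_low + 803·LSB = -0.539551 V.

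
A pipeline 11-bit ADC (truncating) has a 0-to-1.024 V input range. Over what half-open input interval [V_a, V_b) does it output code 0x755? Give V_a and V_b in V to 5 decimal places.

LSB = 1.024/2^11 = 0.500 mV.
Code 0x755 = 1877 decimal.
V_a = V_low + 1877·LSB = 0.9385 V; V_b = V_low + 1878·LSB = 0.939 V.

[0.93850 V, 0.93900 V)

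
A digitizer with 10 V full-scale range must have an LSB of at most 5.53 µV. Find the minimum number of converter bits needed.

21 bits

Number of steps required ≥ 10 V / 5.53 µV = 1808318.26.
Need 2^N ≥ 1808318.26; 2^20 = 1048576, 2^21 = 2097152.
Minimum N = 21.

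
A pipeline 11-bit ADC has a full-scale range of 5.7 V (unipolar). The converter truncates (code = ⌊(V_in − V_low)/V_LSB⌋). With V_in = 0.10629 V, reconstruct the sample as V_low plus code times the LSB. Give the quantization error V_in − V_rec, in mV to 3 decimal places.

0.528 mV

LSB = 5.7/2^11 = 2.783 mV.
(0.10629 − 0)/0.0027832 = 38.1898; ⌊·⌋ gives code 38.
Code 38 maps back to 0 + 38×0.0027832 V = 0.10576172 V.
Error = 0.10629 − 0.10576172 = 0.000528281 V = 0.528 mV.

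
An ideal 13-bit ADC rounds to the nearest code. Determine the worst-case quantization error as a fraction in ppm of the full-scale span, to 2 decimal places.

Rounding → worst-case error = ½ LSB = V_FS/2^14, so 1e+06/16384 = 61.0352 ppm of full scale.

61.04 ppm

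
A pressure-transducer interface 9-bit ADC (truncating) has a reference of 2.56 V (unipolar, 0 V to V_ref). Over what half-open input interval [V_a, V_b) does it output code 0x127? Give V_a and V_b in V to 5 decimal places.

[1.47500 V, 1.48000 V)

LSB = 2.56/2^9 = 5.000 mV.
Code 0x127 = 295 decimal.
V_a = V_low + 295·LSB = 1.475 V; V_b = V_low + 296·LSB = 1.48 V.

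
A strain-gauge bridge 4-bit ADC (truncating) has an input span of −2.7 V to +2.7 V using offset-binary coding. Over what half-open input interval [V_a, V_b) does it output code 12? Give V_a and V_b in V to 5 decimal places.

LSB = 5.4/2^4 = 337.500 mV.
V_a = V_low + 12·LSB = 1.35 V; V_b = V_low + 13·LSB = 1.6875 V.

[1.35000 V, 1.68750 V)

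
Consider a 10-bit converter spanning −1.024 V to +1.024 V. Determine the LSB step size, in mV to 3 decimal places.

2.000 mV

Full-scale span = 2.048 V.
LSB = 2.048 / 2^10 = 2.048 / 1024 = 0.002 V = 2.000 mV.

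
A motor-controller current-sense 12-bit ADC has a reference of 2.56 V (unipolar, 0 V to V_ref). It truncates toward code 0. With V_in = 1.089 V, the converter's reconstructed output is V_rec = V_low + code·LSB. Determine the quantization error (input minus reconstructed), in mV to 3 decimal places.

0.250 mV

LSB = 2.56/2^12 = 0.625 mV.
Scaled input = 1742.4000 LSBs, so code = 1742.
V_rec = 0 + 1742·0.000625 = 1.08875 V.
Error = 1.089 − 1.08875 = 0.00025 V = 0.250 mV.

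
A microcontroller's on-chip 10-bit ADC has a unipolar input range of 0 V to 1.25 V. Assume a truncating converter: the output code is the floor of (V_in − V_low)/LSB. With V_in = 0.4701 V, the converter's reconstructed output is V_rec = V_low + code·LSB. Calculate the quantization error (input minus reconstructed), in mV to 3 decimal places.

Step size: 1.25 V ÷ 2^10 = 1.221 mV.
Scaled input = 385.1059 LSBs, so code = 385.
Reconstructed: 0.4699707 V.
Difference: 0.000129297 V → 0.129 mV.

0.129 mV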